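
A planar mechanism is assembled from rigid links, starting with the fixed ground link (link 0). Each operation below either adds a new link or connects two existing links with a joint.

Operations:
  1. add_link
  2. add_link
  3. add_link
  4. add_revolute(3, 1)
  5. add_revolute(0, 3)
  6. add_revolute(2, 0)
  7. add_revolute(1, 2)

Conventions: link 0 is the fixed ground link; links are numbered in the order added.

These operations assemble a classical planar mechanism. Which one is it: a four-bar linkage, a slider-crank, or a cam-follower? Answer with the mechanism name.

links: 4 (incl. ground); joints: 4 revolute, 0 prismatic, 0 higher (cam) pair, forming one closed loop
4 links in a single 4R loop → four-bar linkage

four-bar linkage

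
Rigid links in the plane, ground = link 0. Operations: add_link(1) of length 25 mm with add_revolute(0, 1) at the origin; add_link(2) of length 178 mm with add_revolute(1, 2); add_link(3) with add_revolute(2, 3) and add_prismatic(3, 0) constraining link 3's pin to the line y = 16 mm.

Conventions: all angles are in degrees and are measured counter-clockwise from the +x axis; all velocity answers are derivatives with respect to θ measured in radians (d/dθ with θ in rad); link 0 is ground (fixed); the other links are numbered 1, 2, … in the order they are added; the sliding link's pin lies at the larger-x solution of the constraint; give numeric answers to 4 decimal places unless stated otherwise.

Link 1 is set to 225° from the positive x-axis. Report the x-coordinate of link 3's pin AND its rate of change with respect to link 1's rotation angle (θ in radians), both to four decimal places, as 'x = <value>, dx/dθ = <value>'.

geometry: r = 25 mm, L = 178 mm, e = 16 mm
crank pin P = (r cos θ, r sin θ) = (-17.677670, -17.677670)
h = r sin θ − e = -17.677670 − 16 = -33.677670
x = r cos θ + √(L² − h²) = -17.677670 + 174.785052 = 157.107383
dx/dθ = −r sin θ − h·r cos θ/√(L² − h²) (θ in radians; h = -33.677670) = 14.271528

x = 157.1074, dx/dθ = 14.2715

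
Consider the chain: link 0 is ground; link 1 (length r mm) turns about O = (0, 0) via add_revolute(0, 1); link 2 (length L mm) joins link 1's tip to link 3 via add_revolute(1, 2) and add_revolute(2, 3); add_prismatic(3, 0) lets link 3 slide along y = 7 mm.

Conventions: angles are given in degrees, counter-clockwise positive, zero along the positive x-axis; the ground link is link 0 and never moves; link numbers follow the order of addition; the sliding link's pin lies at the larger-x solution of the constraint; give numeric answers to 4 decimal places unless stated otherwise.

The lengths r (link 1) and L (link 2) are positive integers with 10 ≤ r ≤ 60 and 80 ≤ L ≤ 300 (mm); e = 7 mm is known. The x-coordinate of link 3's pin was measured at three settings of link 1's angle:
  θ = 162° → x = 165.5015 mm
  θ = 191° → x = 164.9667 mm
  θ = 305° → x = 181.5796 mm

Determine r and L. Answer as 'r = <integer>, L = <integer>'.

constraint per measurement: (x − r cos θ)² + (r sin θ − e)² = L²
subtracting the θ₁ and θ₂ equations cancels the r² and L² terms:
r = (x₁² − x₂²) / (2[(x₁cos θ₁ + e sin θ₁) − (x₂cos θ₂ + e sin θ₂)]) = 11.0001 → r = 11
L² = (x₁ − r cos θ₁)² + (r sin θ₁ − e)² = 30975.9860 → L = 176.0000 → L = 176
check at θ₃=305°: x = 181.5796 (printed 181.5796) ✓

r = 11, L = 176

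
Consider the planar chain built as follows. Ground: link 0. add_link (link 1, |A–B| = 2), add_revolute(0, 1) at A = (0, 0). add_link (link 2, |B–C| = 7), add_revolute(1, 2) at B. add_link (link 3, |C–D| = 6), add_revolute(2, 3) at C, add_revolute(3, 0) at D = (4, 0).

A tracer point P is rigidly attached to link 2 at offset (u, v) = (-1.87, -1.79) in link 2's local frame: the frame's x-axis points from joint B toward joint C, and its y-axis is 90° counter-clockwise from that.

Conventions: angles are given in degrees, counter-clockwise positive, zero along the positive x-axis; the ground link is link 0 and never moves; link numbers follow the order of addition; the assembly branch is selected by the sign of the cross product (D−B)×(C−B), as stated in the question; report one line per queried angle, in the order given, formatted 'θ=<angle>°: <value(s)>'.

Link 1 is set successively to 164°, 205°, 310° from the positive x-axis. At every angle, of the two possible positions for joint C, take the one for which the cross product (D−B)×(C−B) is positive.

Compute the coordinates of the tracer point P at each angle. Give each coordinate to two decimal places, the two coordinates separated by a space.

A=(0,0), D=(4.00,0)
θ=164°: B = A + 2.00·(cos164°, sin164°) = (-1.9225, 0.5513)
θ=164°: |BD| = 5.9481
θ=164°: circle(B,7.00) ∩ circle(D,6.00): a=4.0668, h=5.6974
θ=164°:   candidates: C₊=(2.6549,5.8473) cross=33.889; C₋=(1.5988,-5.4986) cross=-33.889
θ=164°:   branch + wants cross > 0 → take C=(2.6549,5.8473) (cross=33.889)
θ=164°: ex = (C−B)/|BC| = (0.6539,0.7566); ey = (-0.7566,0.6539)
θ=164°: P = B + -1.87·ex + -1.79·ey = (-1.7911,-2.0340)
θ=205°: B = A + 2.00·(cos205°, sin205°) = (-1.8126, -0.8452)
θ=205°: |BD| = 5.8737
θ=205°: circle(B,7.00) ∩ circle(D,6.00): a=4.0435, h=5.7140
θ=205°:   candidates: C₊=(1.3665,5.3912) cross=33.563; C₋=(3.0110,-5.9179) cross=-33.563
θ=205°:   branch + wants cross > 0 → take C=(1.3665,5.3912) (cross=33.563)
θ=205°: ex = (C−B)/|BC| = (0.4542,0.8909); ey = (-0.8909,0.4542)
θ=205°: P = B + -1.87·ex + -1.79·ey = (-1.0672,-3.3242)
θ=310°: B = A + 2.00·(cos310°, sin310°) = (1.2856, -1.5321)
θ=310°: |BD| = 3.1170
θ=310°: circle(B,7.00) ∩ circle(D,6.00): a=3.6438, h=5.9768
θ=310°:   candidates: C₊=(1.5210,5.4639) cross=18.629; C₋=(7.3967,-4.9460) cross=-18.629
θ=310°:   branch + wants cross > 0 → take C=(1.5210,5.4639) (cross=18.629)
θ=310°: ex = (C−B)/|BC| = (0.0336,0.9994); ey = (-0.9994,0.0336)
θ=310°: P = B + -1.87·ex + -1.79·ey = (3.0117,-3.4612)

θ=164°: -1.79 -2.03
θ=205°: -1.07 -3.32
θ=310°: 3.01 -3.46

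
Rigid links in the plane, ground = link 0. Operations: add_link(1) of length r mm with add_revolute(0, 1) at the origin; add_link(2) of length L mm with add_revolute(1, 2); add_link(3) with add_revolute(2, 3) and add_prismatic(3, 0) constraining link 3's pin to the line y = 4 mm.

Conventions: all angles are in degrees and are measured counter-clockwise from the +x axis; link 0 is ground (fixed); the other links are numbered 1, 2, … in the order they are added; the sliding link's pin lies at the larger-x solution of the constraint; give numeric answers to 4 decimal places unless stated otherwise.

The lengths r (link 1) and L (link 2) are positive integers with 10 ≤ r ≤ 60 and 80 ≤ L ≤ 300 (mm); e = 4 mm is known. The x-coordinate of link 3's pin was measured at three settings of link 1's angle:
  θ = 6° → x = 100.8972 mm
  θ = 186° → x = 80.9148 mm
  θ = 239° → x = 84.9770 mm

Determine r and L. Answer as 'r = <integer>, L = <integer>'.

constraint per measurement: (x − r cos θ)² + (r sin θ − e)² = L²
subtracting the θ₁ and θ₂ equations cancels the r² and L² terms:
r = (x₁² − x₂²) / (2[(x₁cos θ₁ + e sin θ₁) − (x₂cos θ₂ + e sin θ₂)]) = 10.0000 → r = 10
L² = (x₁ − r cos θ₁)² + (r sin θ₁ − e)² = 8280.9932 → L = 91.0000 → L = 91
check at θ₃=239°: x = 84.9770 (printed 84.9770) ✓

r = 10, L = 91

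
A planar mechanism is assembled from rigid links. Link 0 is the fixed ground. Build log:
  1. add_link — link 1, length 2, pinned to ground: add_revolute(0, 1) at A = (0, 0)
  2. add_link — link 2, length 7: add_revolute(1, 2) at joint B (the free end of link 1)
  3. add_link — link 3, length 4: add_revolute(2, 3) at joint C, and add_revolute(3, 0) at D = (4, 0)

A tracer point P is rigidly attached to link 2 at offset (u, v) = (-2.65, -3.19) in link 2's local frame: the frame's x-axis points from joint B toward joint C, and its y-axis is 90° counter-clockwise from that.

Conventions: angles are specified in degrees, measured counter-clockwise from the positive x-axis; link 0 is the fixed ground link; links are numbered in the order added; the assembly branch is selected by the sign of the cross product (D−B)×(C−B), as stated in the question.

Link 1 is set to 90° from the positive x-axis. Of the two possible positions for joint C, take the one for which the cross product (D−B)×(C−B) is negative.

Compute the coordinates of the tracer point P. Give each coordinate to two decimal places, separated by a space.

A=(0,0), D=(4.00,0)
B = A + 2.00·(cos90°, sin90°) = (0.0000, 2.0000)
|BD| = 4.4721
circle(B,7.00) ∩ circle(D,4.00): a=5.9256, h=3.7266
  candidates: C₊=(6.9666,2.6832) cross=16.666; C₋=(3.6334,-3.9832) cross=-16.666
  branch - wants cross < 0 → take C=(3.6334,-3.9832) (cross=-16.666)
ex = (C−B)/|BC| = (0.5191,-0.8547); ey = (0.8547,0.5191)
P = B + -2.65·ex + -3.19·ey = (-4.1021,2.6093)

-4.10 2.61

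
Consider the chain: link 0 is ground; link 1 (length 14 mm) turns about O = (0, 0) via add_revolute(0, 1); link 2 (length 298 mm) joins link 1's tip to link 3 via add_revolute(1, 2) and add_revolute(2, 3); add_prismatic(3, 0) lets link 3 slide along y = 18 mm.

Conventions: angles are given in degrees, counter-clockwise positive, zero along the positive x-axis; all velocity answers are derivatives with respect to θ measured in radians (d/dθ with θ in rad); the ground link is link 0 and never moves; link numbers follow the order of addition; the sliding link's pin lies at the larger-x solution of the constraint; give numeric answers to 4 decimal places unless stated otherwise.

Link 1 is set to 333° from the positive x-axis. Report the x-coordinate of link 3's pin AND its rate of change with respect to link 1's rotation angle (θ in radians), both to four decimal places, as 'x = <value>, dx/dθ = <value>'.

geometry: r = 14 mm, L = 298 mm, e = 18 mm
crank pin P = (r cos θ, r sin θ) = (12.474091, -6.355867)
h = r sin θ − e = -6.355867 − 18 = -24.355867
x = r cos θ + √(L² − h²) = 12.474091 + 297.003016 = 309.477108
dx/dθ = −r sin θ − h·r cos θ/√(L² − h²) (θ in radians; h = -24.355867) = 7.378811

x = 309.4771, dx/dθ = 7.3788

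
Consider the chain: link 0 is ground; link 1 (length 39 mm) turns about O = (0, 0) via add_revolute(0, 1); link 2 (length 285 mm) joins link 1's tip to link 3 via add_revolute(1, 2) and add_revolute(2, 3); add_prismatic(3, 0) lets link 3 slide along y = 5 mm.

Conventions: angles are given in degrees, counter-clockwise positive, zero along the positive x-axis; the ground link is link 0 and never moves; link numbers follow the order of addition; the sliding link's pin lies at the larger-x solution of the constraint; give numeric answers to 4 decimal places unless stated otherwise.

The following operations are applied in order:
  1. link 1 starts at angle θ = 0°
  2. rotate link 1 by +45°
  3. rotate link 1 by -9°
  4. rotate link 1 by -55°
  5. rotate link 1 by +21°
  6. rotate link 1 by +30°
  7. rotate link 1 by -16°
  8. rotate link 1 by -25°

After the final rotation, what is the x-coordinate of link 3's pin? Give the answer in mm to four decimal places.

geometry: r = 39 mm, L = 285 mm, e = 5 mm; θ starts at 0°
rotate link 1 by +45°: θ ← 0° +45° = 45°
rotate link 1 by -9°: θ ← 45° -9° = 36°
rotate link 1 by -55°: θ ← 36° -55° = -19°
rotate link 1 by +21°: θ ← -19° +21° = 2°
rotate link 1 by +30°: θ ← 2° +30° = 32°
rotate link 1 by -16°: θ ← 32° -16° = 16°
rotate link 1 by -25°: θ ← 16° -25° = -9°
crank pin P = (r cos θ, r sin θ) = (38.519845, -6.100944)
h = r sin θ − e = -6.100944 − 5 = -11.100944
x = r cos θ + √(L² − h²) = 38.519845 + 284.783723 = 323.303569

323.3036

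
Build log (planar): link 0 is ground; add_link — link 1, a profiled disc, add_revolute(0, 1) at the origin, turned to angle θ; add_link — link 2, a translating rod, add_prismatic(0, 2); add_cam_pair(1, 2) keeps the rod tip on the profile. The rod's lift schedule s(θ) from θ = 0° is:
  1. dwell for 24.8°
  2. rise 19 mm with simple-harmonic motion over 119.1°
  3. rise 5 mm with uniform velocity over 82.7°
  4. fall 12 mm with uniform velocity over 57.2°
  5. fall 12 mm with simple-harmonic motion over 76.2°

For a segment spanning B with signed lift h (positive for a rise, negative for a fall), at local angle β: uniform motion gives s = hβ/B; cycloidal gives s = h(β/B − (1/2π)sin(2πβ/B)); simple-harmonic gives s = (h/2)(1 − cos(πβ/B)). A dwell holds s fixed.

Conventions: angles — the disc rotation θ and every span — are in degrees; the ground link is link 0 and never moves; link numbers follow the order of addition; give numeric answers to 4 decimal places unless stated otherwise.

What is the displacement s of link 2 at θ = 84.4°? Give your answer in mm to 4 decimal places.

seg 1 [0°–24.8°] dwell: s stays 0.0000
seg 2 [24.8°–143.9°] simple-harmonic, h=19: θ=84.4° here. β=59.6, B=119.1. 19/2·(1 − cos(π·0.5004)) = 9.5125 → s = 9.5125

9.5125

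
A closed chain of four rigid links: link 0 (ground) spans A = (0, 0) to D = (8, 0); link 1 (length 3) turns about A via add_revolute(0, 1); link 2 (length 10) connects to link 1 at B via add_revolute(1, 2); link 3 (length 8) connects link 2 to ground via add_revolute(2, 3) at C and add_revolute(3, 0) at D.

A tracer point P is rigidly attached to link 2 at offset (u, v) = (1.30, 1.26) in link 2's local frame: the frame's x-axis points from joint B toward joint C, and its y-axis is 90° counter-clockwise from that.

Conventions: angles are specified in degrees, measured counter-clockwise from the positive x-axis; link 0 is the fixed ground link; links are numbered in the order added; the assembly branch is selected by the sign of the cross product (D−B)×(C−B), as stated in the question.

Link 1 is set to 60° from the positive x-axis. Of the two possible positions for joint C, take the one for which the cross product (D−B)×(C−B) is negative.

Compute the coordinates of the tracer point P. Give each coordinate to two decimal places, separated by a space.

A=(0,0), D=(8.00,0)
B = A + 3.00·(cos60°, sin60°) = (1.5000, 2.5981)
|BD| = 7.0000
circle(B,10.00) ∩ circle(D,8.00): a=6.0714, h=7.9459
  candidates: C₊=(10.0869,7.7230) cross=55.621; C₋=(4.1886,-7.0337) cross=-55.621
  branch - wants cross < 0 → take C=(4.1886,-7.0337) (cross=-55.621)
ex = (C−B)/|BC| = (0.2689,-0.9632); ey = (0.9632,0.2689)
P = B + 1.30·ex + 1.26·ey = (3.0631,1.6847)

3.06 1.68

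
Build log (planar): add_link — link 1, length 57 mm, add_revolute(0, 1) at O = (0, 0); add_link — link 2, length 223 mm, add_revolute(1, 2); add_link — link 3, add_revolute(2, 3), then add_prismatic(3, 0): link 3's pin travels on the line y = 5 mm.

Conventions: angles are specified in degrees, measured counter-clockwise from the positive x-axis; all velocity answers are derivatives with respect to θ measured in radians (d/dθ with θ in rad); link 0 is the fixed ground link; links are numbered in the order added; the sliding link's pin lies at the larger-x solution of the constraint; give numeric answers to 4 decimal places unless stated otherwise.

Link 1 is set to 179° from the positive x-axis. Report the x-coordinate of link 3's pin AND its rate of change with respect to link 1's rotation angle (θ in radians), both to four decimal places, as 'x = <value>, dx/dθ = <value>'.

geometry: r = 57 mm, L = 223 mm, e = 5 mm
crank pin P = (r cos θ, r sin θ) = (-56.991319, 0.994787)
h = r sin θ − e = 0.994787 − 5 = -4.005213
x = r cos θ + √(L² − h²) = -56.991319 + 222.964029 = 165.972710
dx/dθ = −r sin θ − h·r cos θ/√(L² − h²) (θ in radians; h = -4.005213) = -2.018550

x = 165.9727, dx/dθ = -2.0186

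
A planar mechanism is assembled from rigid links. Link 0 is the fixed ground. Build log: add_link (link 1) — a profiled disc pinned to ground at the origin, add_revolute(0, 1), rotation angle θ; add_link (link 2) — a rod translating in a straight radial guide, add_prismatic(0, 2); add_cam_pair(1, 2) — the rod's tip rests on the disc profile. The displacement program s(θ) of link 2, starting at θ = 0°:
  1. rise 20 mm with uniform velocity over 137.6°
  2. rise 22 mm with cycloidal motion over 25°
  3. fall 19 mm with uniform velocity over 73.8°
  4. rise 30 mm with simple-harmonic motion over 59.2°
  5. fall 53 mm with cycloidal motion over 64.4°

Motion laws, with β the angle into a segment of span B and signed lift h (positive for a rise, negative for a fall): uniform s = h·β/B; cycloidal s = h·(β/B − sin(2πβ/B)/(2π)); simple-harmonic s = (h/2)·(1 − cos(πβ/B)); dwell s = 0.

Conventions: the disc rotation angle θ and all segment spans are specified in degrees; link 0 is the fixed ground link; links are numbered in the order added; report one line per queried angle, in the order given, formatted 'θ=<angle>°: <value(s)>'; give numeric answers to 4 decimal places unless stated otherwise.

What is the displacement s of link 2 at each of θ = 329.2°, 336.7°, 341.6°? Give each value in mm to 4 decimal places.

seg 1 [0°–137.6°] uniform, h=20: full span → s += 20 → s = 20.0000
seg 2 [137.6°–162.6°] cycloidal, h=22: full span → s += 22 → s = 42.0000
seg 3 [162.6°–236.4°] uniform, h=-19: full span → s += -19 → s = 23.0000
seg 4 [236.4°–295.6°] simple-harmonic, h=30: full span → s += 30 → s = 53.0000
seg 5 [295.6°–360°] cycloidal, h=-53: θ=329.2° here. β=33.6, B=64.4. -53·(0.5217 − sin(2π·0.5217)/(2π)) = -28.8008 → s = 24.1992
seg 5 [295.6°–360°] cycloidal, h=-53: θ=336.7° here. β=41.1, B=64.4. -53·(0.6382 − sin(2π·0.6382)/(2π)) = -40.2627 → s = 12.7373
seg 5 [295.6°–360°] cycloidal, h=-53: θ=341.6° here. β=46, B=64.4. -53·(0.7143 − sin(2π·0.7143)/(2π)) = -46.0809 → s = 6.9191

θ=329.2°: 24.1992
θ=336.7°: 12.7373
θ=341.6°: 6.9191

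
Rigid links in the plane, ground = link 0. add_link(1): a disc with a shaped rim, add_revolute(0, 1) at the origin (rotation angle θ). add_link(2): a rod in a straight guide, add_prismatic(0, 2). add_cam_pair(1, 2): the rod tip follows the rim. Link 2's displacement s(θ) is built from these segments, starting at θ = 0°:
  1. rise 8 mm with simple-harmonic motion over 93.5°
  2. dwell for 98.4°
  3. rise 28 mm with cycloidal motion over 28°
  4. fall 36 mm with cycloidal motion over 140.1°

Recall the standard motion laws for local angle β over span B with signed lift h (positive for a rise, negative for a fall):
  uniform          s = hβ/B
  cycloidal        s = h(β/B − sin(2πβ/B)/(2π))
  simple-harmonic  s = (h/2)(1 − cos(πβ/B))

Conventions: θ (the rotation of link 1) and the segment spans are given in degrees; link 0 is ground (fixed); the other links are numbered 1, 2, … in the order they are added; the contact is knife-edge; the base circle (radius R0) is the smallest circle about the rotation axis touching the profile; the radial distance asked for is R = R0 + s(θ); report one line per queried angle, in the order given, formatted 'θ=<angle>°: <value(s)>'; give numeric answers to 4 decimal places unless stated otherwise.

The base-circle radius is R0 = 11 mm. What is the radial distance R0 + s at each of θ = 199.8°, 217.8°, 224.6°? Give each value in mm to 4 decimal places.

segment 1 (0° to 93.5°, simple-harmonic, h = 8) is passed completely: s = 0.0000 + (8) = 8.0000
segment 2 (93.5° to 191.9°, dwell): s unchanged at 8.0000
θ = 199.8° falls in segment 3 (191.9° to 219.9°, cycloidal, h = 28): β = 199.8 − 191.9 = 7.9°, B = 28°; Δs = 28·(0.2821 − sin(2π·0.2821)/(2π)) = 3.5342; s = 8.0000 + 3.5342 = 11.5342
θ = 217.8° falls in segment 3 (191.9° to 219.9°, cycloidal, h = 28): β = 217.8 − 191.9 = 25.9°, B = 28°; Δs = 28·(0.9250 − sin(2π·0.9250)/(2π)) = 27.9231; s = 8.0000 + 27.9231 = 35.9231
segment 3 (191.9° to 219.9°, cycloidal, h = 28) is passed completely: s = 8.0000 + (28) = 36.0000
θ = 224.6° falls in segment 4 (219.9° to 360°, cycloidal, h = -36): β = 224.6 − 219.9 = 4.7°, B = 140.1°; Δs = -36·(0.0335 − sin(2π·0.0335)/(2π)) = -0.0089; s = 36.0000 − 0.0089 = 35.9911
θ=199.8°: R = R0 + s = 11 + 11.5342 = 22.5342
θ=217.8°: R = R0 + s = 11 + 35.9231 = 46.9231
θ=224.6°: R = R0 + s = 11 + 35.9911 = 46.9911

θ=199.8°: 22.5342
θ=217.8°: 46.9231
θ=224.6°: 46.9911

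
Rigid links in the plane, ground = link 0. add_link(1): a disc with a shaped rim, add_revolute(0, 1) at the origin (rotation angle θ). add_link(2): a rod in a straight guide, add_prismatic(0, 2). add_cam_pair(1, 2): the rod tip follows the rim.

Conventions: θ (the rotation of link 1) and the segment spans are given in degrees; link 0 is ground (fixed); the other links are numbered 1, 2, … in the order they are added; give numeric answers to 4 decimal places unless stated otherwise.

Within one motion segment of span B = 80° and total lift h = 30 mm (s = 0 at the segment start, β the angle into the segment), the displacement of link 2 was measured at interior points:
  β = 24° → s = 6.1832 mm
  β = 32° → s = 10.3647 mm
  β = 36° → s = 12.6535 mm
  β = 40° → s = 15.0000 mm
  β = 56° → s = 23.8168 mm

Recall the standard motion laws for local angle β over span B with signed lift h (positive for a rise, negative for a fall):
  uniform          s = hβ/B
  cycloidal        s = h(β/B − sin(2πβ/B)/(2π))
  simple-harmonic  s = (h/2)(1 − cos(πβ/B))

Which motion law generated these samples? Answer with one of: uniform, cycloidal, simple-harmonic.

candidates at β/B = r: uniform s = h·r (linear in β); cycloidal s = h·(r − sin(2πr)/(2π)); simple-harmonic s = (h/2)(1 − cos(πr))
β=24°: printed 6.1832 | uniform 9.0000, cycloidal 4.4590, simple-harmonic 6.1832
β=32°: printed 10.3647 | uniform 12.0000, cycloidal 9.1935, simple-harmonic 10.3647
β=36°: printed 12.6535 | uniform 13.5000, cycloidal 12.0246, simple-harmonic 12.6535
β=40°: printed 15.0000 | uniform 15.0000, cycloidal 15.0000, simple-harmonic 15.0000
β=56°: printed 23.8168 | uniform 21.0000, cycloidal 25.5410, simple-harmonic 23.8168
only one law matches every sample → simple-harmonic

simple-harmonic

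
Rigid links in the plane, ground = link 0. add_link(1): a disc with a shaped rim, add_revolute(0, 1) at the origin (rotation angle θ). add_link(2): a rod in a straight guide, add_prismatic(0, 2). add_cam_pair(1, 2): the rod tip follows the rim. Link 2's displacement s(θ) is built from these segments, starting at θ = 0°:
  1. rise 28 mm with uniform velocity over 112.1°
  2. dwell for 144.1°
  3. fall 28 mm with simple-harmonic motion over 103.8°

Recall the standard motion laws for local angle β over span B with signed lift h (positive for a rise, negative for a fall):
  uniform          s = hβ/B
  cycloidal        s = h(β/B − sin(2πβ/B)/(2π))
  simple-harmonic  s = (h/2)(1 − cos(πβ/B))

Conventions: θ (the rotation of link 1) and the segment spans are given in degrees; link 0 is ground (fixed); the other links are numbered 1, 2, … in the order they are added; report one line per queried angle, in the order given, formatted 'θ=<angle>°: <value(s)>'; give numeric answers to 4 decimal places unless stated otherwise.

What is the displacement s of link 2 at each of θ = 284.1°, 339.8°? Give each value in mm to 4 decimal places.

segment 1 (0° to 112.1°, uniform, h = 28) is passed completely: s = 0.0000 + (28) = 28.0000
segment 2 (112.1° to 256.2°, dwell): s unchanged at 28.0000
θ = 284.1° falls in segment 3 (256.2° to 360°, simple-harmonic, h = -28): β = 284.1 − 256.2 = 27.9°, B = 103.8°; Δs = -28/2·(1 − cos(π·0.2688)) = -4.7017; s = 28.0000 − 4.7017 = 23.2983
θ = 339.8° falls in segment 3 (256.2° to 360°, simple-harmonic, h = -28): β = 339.8 − 256.2 = 83.6°, B = 103.8°; Δs = -28/2·(1 − cos(π·0.8054)) = -25.4641; s = 28.0000 − 25.4641 = 2.5359

θ=284.1°: 23.2983
θ=339.8°: 2.5359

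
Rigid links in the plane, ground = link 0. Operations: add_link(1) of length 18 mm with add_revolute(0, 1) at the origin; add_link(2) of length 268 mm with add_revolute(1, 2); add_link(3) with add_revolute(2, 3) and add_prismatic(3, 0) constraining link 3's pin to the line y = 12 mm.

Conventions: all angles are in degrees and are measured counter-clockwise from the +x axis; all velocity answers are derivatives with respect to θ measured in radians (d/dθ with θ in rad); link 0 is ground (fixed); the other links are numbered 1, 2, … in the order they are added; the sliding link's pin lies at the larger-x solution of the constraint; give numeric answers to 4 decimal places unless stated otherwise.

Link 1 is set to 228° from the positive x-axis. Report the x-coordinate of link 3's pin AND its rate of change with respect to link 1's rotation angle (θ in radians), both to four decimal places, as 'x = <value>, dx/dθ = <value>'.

geometry: r = 18 mm, L = 268 mm, e = 12 mm
crank pin P = (r cos θ, r sin θ) = (-12.044351, -13.376607)
h = r sin θ − e = -13.376607 − 12 = -25.376607
x = r cos θ + √(L² − h²) = -12.044351 + 266.795854 = 254.751503
dx/dθ = −r sin θ − h·r cos θ/√(L² − h²) (θ in radians; h = -25.376607) = 12.230994

x = 254.7515, dx/dθ = 12.2310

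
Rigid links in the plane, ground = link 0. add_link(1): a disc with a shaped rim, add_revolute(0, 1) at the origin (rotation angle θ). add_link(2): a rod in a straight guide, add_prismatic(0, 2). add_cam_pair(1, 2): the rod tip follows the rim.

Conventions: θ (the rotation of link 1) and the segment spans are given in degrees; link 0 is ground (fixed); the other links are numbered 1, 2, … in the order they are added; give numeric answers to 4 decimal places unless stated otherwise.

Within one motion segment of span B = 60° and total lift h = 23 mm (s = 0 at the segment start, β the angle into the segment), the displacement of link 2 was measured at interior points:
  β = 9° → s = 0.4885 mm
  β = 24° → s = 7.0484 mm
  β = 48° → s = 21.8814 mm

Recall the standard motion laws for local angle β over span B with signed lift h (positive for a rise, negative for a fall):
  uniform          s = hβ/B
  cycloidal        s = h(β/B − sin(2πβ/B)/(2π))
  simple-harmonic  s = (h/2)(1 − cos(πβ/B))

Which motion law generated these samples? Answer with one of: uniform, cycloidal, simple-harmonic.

candidates at β/B = r: uniform s = h·r (linear in β); cycloidal s = h·(r − sin(2πr)/(2π)); simple-harmonic s = (h/2)(1 − cos(πr))
β=9°: printed 0.4885 | uniform 3.4500, cycloidal 0.4885, simple-harmonic 1.2534
β=24°: printed 7.0484 | uniform 9.2000, cycloidal 7.0484, simple-harmonic 7.9463
β=48°: printed 21.8814 | uniform 18.4000, cycloidal 21.8814, simple-harmonic 20.8037
only one law matches every sample → cycloidal

cycloidal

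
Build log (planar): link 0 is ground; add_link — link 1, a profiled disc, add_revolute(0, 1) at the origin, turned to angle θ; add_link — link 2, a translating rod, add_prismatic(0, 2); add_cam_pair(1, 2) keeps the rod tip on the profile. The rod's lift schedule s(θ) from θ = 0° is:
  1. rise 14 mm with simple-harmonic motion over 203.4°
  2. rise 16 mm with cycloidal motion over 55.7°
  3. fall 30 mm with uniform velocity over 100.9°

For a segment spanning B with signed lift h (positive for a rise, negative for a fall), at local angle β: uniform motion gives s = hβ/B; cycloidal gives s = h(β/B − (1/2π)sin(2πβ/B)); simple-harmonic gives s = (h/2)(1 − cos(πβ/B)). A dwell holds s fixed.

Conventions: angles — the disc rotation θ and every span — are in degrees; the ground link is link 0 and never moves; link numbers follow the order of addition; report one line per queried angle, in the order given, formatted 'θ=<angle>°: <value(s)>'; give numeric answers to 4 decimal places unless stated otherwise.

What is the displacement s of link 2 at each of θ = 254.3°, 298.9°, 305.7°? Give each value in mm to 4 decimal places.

seg 1 [0°–203.4°] simple-harmonic, h=14: full span → s += 14 → s = 14.0000
seg 2 [203.4°–259.1°] cycloidal, h=16: θ=254.3° here. β=50.9, B=55.7. 16·(0.9138 − sin(2π·0.9138)/(2π)) = 15.9336 → s = 29.9336
seg 2 [203.4°–259.1°] cycloidal, h=16: full span → s += 16 → s = 30.0000
seg 3 [259.1°–360°] uniform, h=-30: θ=298.9° here. β=39.8, B=100.9. -30·39.8/100.9 = -11.8335 → s = 18.1665
seg 3 [259.1°–360°] uniform, h=-30: θ=305.7° here. β=46.6, B=100.9. -30·46.6/100.9 = -13.8553 → s = 16.1447

θ=254.3°: 29.9336
θ=298.9°: 18.1665
θ=305.7°: 16.1447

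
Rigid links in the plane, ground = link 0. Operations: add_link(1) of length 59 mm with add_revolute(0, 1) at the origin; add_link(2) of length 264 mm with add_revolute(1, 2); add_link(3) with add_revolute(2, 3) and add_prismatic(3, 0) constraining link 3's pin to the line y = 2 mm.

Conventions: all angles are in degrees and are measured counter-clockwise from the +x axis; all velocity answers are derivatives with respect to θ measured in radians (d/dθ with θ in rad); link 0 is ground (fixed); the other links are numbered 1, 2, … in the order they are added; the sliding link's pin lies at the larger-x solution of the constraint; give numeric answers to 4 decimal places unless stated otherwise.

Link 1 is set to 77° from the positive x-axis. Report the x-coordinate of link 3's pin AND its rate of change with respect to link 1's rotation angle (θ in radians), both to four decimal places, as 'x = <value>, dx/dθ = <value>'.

geometry: r = 59 mm, L = 264 mm, e = 2 mm
crank pin P = (r cos θ, r sin θ) = (13.272112, 57.487834)
h = r sin θ − e = 57.487834 − 2 = 55.487834
x = r cos θ + √(L² − h²) = 13.272112 + 258.102887 = 271.374999
dx/dθ = −r sin θ − h·r cos θ/√(L² − h²) (θ in radians; h = 55.487834) = -60.341118

x = 271.3750, dx/dθ = -60.3411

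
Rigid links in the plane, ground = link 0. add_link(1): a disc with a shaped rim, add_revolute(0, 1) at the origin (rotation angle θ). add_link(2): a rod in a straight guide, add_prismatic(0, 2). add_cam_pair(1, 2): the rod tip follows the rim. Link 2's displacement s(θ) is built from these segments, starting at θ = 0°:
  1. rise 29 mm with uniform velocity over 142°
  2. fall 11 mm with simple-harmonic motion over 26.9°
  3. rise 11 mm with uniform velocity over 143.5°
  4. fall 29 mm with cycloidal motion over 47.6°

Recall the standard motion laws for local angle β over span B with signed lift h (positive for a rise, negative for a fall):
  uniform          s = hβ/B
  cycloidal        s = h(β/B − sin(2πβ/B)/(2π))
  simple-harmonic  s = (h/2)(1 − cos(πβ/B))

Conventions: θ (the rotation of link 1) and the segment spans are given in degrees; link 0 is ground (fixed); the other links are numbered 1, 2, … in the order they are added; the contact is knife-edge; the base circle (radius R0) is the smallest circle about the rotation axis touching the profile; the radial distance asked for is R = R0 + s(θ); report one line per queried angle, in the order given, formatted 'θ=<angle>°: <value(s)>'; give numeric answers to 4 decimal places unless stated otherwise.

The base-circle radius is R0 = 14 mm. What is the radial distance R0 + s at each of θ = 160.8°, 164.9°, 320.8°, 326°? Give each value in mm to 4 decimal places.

segment 1 (0° to 142°, uniform, h = 29) is passed completely: s = 0.0000 + (29) = 29.0000
θ = 160.8° falls in segment 2 (142° to 168.9°, simple-harmonic, h = -11): β = 160.8 − 142 = 18.8°, B = 26.9°; Δs = -11/2·(1 − cos(π·0.6989)) = -8.7172; s = 29.0000 − 8.7172 = 20.2828
θ = 164.9° falls in segment 2 (142° to 168.9°, simple-harmonic, h = -11): β = 164.9 − 142 = 22.9°, B = 26.9°; Δs = -11/2·(1 − cos(π·0.8513)) = -10.4107; s = 29.0000 − 10.4107 = 18.5893
segment 2 (142° to 168.9°, simple-harmonic, h = -11) is passed completely: s = 29.0000 + (-11) = 18.0000
segment 3 (168.9° to 312.4°, uniform, h = 11) is passed completely: s = 18.0000 + (11) = 29.0000
θ = 320.8° falls in segment 4 (312.4° to 360°, cycloidal, h = -29): β = 320.8 − 312.4 = 8.4°, B = 47.6°; Δs = -29·(0.1765 − sin(2π·0.1765)/(2π)) = -0.9860; s = 29.0000 − 0.9860 = 28.0140
θ = 326° falls in segment 4 (312.4° to 360°, cycloidal, h = -29): β = 326 − 312.4 = 13.6°, B = 47.6°; Δs = -29·(0.2857 − sin(2π·0.2857)/(2π)) = -3.7859; s = 29.0000 − 3.7859 = 25.2141
θ=160.8°: R = R0 + s = 14 + 20.2828 = 34.2828
θ=164.9°: R = R0 + s = 14 + 18.5893 = 32.5893
θ=320.8°: R = R0 + s = 14 + 28.0140 = 42.0140
θ=326°: R = R0 + s = 14 + 25.2141 = 39.2141

θ=160.8°: 34.2828
θ=164.9°: 32.5893
θ=320.8°: 42.0140
θ=326°: 39.2141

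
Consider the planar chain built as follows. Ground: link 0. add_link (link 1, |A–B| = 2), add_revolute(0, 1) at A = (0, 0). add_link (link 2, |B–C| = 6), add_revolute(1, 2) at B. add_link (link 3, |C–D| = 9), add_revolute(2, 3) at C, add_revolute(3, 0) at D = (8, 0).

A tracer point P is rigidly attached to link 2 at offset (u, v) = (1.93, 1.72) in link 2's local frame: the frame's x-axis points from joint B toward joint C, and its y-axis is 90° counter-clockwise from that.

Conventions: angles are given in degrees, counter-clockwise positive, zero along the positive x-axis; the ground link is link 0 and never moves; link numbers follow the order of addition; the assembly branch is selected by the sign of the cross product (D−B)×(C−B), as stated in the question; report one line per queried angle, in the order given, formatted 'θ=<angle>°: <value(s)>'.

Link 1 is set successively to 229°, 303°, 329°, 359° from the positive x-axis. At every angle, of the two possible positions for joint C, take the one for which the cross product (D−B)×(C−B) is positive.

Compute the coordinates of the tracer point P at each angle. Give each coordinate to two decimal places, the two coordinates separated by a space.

A=(0,0), D=(8.00,0)
θ=229°: B = A + 2.00·(cos229°, sin229°) = (-1.3121, -1.5094)
θ=229°: |BD| = 9.4337
θ=229°: circle(B,6.00) ∩ circle(D,9.00): a=2.3318, h=5.5284
θ=229°:   candidates: C₊=(0.1050,4.3208) cross=52.153; C₋=(1.8742,-6.5935) cross=-52.153
θ=229°:   branch + wants cross > 0 → take C=(0.1050,4.3208) (cross=52.153)
θ=229°: ex = (C−B)/|BC| = (0.2362,0.9717); ey = (-0.9717,0.2362)
θ=229°: P = B + 1.93·ex + 1.72·ey = (-2.5276,0.7722)
θ=303°: B = A + 2.00·(cos303°, sin303°) = (1.0893, -1.6773)
θ=303°: |BD| = 7.1114
θ=303°: circle(B,6.00) ∩ circle(D,9.00): a=0.3917, h=5.9872
θ=303°:   candidates: C₊=(0.0578,4.2333) cross=42.577; C₋=(2.8821,-7.4032) cross=-42.577
θ=303°:   branch + wants cross > 0 → take C=(0.0578,4.2333) (cross=42.577)
θ=303°: ex = (C−B)/|BC| = (-0.1719,0.9851); ey = (-0.9851,-0.1719)
θ=303°: P = B + 1.93·ex + 1.72·ey = (-0.9369,-0.0718)
θ=329°: B = A + 2.00·(cos329°, sin329°) = (1.7143, -1.0301)
θ=329°: |BD| = 6.3695
θ=329°: circle(B,6.00) ∩ circle(D,9.00): a=-0.3477, h=5.9899
θ=329°:   candidates: C₊=(0.4025,4.8248) cross=38.153; C₋=(2.3399,-6.9974) cross=-38.153
θ=329°:   branch + wants cross > 0 → take C=(0.4025,4.8248) (cross=38.153)
θ=329°: ex = (C−B)/|BC| = (-0.2186,0.9758); ey = (-0.9758,-0.2186)
θ=329°: P = B + 1.93·ex + 1.72·ey = (-0.3860,0.4772)
θ=359°: B = A + 2.00·(cos359°, sin359°) = (1.9997, -0.0349)
θ=359°: |BD| = 6.0004
θ=359°: circle(B,6.00) ∩ circle(D,9.00): a=-0.7495, h=5.9530
θ=359°:   candidates: C₊=(1.2155,5.9136) cross=35.720; C₋=(1.2848,-5.9922) cross=-35.720
θ=359°:   branch + wants cross > 0 → take C=(1.2155,5.9136) (cross=35.720)
θ=359°: ex = (C−B)/|BC| = (-0.1307,0.9914); ey = (-0.9914,-0.1307)
θ=359°: P = B + 1.93·ex + 1.72·ey = (0.0422,1.6537)

θ=229°: -2.53 0.77
θ=303°: -0.94 -0.07
θ=329°: -0.39 0.48
θ=359°: 0.04 1.65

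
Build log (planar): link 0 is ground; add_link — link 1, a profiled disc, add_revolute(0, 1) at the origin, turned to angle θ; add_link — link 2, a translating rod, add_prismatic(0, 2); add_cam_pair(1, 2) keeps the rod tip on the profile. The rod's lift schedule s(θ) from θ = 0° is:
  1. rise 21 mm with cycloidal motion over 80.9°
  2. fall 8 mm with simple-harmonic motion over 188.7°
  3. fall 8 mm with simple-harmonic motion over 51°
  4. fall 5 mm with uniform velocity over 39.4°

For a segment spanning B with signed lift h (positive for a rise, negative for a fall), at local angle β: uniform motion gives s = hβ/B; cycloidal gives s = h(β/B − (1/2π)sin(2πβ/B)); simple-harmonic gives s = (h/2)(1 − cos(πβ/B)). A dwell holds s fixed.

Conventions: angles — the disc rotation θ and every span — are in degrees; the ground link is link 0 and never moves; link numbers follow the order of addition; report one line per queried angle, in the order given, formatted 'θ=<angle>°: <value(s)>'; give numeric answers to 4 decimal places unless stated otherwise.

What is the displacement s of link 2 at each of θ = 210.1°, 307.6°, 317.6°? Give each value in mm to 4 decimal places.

seg 1 [0°–80.9°] cycloidal, h=21: full span → s += 21 → s = 21.0000
seg 2 [80.9°–269.6°] simple-harmonic, h=-8: θ=210.1° here. β=129.2, B=188.7. -8/2·(1 − cos(π·0.6847)) = -6.1928 → s = 14.8072
seg 2 [80.9°–269.6°] simple-harmonic, h=-8: full span → s += -8 → s = 13.0000
seg 3 [269.6°–320.6°] simple-harmonic, h=-8: θ=307.6° here. β=38, B=51. -8/2·(1 − cos(π·0.7451)) = -6.7845 → s = 6.2155
seg 3 [269.6°–320.6°] simple-harmonic, h=-8: θ=317.6° here. β=48, B=51. -8/2·(1 − cos(π·0.9412)) = -7.9319 → s = 5.0681

θ=210.1°: 14.8072
θ=307.6°: 6.2155
θ=317.6°: 5.0681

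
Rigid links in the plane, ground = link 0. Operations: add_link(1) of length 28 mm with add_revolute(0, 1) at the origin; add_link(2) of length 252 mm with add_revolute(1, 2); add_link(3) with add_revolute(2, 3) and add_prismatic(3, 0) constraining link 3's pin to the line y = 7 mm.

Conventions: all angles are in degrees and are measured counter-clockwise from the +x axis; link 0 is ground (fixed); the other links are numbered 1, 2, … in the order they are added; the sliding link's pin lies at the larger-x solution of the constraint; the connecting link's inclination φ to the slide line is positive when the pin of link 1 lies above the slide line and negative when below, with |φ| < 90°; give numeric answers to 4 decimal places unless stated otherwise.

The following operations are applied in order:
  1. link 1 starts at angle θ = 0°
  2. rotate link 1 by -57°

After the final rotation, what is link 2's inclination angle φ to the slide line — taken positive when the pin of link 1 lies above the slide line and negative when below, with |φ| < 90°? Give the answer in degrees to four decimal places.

geometry: r = 28 mm, L = 252 mm, e = 7 mm; θ starts at 0°
rotate link 1 by -57°: θ ← 0° -57° = -57°
h = r sin θ − e = -23.482776 − 7 = -30.482776
sin φ = h / L = -30.482776 / 252 = -0.12096340
φ = arcsin(-0.12096340) = -6.947706°

-6.9477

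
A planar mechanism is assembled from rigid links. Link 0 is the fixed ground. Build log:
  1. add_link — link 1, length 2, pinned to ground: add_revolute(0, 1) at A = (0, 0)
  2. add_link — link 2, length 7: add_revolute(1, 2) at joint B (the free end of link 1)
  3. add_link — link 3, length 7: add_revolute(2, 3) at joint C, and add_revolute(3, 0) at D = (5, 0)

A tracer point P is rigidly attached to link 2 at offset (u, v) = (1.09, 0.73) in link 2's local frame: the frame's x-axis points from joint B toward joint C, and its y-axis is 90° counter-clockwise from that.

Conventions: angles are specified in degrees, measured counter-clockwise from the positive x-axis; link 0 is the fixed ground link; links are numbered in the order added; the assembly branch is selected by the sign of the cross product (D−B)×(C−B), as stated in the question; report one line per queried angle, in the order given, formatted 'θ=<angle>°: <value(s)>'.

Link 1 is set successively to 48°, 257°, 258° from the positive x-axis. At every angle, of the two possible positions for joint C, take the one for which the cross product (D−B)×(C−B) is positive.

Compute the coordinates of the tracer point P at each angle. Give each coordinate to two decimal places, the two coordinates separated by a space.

A=(0,0), D=(5.00,0)
θ=48°: B = A + 2.00·(cos48°, sin48°) = (1.3383, 1.4863)
θ=48°: |BD| = 3.9519
θ=48°: circle(B,7.00) ∩ circle(D,7.00): a=1.9759, h=6.7153
θ=48°:   candidates: C₊=(5.6947,6.9654) cross=26.538; C₋=(0.6435,-5.4791) cross=-26.538
θ=48°:   branch + wants cross > 0 → take C=(5.6947,6.9654) (cross=26.538)
θ=48°: ex = (C−B)/|BC| = (0.6224,0.7827); ey = (-0.7827,0.6224)
θ=48°: P = B + 1.09·ex + 0.73·ey = (1.4452,2.7938)
θ=257°: B = A + 2.00·(cos257°, sin257°) = (-0.4499, -1.9487)
θ=257°: |BD| = 5.7878
θ=257°: circle(B,7.00) ∩ circle(D,7.00): a=2.8939, h=6.3738
θ=257°:   candidates: C₊=(0.1290,5.0273) cross=36.890; C₋=(4.4211,-6.9760) cross=-36.890
θ=257°:   branch + wants cross > 0 → take C=(0.1290,5.0273) (cross=36.890)
θ=257°: ex = (C−B)/|BC| = (0.0827,0.9966); ey = (-0.9966,0.0827)
θ=257°: P = B + 1.09·ex + 0.73·ey = (-1.0873,-0.8021)
θ=258°: B = A + 2.00·(cos258°, sin258°) = (-0.4158, -1.9563)
θ=258°: |BD| = 5.7583
θ=258°: circle(B,7.00) ∩ circle(D,7.00): a=2.8792, h=6.3805
θ=258°:   candidates: C₊=(0.1244,5.0228) cross=36.741; C₋=(4.4598,-6.9791) cross=-36.741
θ=258°:   branch + wants cross > 0 → take C=(0.1244,5.0228) (cross=36.741)
θ=258°: ex = (C−B)/|BC| = (0.0772,0.9970); ey = (-0.9970,0.0772)
θ=258°: P = B + 1.09·ex + 0.73·ey = (-1.0595,-0.8132)

θ=48°: 1.45 2.79
θ=257°: -1.09 -0.80
θ=258°: -1.06 -0.81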